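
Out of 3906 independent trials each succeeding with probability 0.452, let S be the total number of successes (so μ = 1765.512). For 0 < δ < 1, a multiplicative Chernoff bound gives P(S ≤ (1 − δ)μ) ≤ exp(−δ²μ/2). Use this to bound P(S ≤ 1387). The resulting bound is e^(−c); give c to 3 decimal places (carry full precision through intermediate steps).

Write 1387 = (1 − δ)μ, so δ = 1 − 1387/1765.512 = 0.2143922…
Then the exponent is δ²μ/2 = (μ − 1387)²/(2μ) = 40.575010.

40.575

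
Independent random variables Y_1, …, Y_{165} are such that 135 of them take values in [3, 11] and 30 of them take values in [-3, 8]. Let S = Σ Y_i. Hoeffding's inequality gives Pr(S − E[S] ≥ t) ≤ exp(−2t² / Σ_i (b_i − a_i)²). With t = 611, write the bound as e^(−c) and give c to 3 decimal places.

60.851

Σ(b_i − a_i)² = 135·8² + 30·11² = 12270.
c = 2t² / 12270 = 2·611² / 12270 = 60.8510.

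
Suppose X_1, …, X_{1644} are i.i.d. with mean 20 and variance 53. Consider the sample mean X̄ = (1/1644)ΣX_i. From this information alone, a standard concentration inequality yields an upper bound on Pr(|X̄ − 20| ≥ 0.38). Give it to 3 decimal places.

0.223

With mean and variance of each term known, Chebyshev's inequality bounds the deviation of the sum (or sample mean).
Var(X̄) = Var(X_i)/n = 53/1644 = 0.032238.
Chebyshev: Pr(|X̄ − 20| ≥ 0.38) ≤ Var(X̄)/(0.38)² = 53/(1644·0.38²) = 0.2233.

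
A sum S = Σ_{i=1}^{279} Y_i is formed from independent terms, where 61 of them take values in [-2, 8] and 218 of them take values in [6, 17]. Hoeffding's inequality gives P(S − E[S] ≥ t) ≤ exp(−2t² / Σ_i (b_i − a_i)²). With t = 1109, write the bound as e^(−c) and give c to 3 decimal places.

75.736

Σ(b_i − a_i)² = 61·10² + 218·11² = 32478.
c = 2t² / 32478 = 2·1109² / 32478 = 75.7363.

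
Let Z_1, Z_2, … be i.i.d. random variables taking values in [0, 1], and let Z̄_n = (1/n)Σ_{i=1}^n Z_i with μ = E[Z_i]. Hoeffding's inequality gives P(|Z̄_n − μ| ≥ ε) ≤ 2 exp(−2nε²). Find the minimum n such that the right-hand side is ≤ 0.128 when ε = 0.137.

Require 2·exp(−2nε²) ≤ 0.128, i.e. 2nε² ≥ ln(2/0.128) = 2.748872.
So n ≥ 2.748872 / (2·0.137²) = 73.229.
The smallest integer n is 74.

74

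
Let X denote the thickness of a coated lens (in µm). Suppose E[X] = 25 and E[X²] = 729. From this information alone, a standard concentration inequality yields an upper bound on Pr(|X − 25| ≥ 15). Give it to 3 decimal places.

The first two moments determine the variance, so Chebyshev's inequality is the sharpest standard bound available.
Var(X) = E[X²] − (E[X])² = 729 − 625 = 104.
Chebyshev's inequality: Pr(|X − μ| ≥ t) ≤ Var(X)/t² = 104/225 = 0.4622.

0.462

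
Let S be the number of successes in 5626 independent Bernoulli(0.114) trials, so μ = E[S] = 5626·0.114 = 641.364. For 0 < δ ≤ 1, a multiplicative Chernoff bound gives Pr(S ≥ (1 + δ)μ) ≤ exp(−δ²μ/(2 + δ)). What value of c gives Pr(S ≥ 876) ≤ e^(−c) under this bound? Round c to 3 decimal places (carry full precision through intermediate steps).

Write 876 = (1 + δ)μ, so δ = 876/641.364 − 1 = 0.3658391…
Then the exponent is δ²μ/(2 + δ) = (876 − μ)² / (μ·(2 + δ)) = 36.282693.

36.283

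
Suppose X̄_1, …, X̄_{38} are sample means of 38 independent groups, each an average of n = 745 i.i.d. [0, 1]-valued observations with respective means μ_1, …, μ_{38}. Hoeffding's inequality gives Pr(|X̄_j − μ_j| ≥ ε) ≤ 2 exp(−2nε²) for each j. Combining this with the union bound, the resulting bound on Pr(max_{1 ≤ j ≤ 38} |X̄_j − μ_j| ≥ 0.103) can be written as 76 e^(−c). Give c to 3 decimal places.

15.807

Union bound over the 38 events: Pr(max_{1 ≤ j ≤ 38} |X̄_j − μ_j| ≥ 0.103) ≤ 38·2·exp(−2nε²) = 76 exp(−2·745·0.103²).
So c = 2·745·0.103² = 15.8074.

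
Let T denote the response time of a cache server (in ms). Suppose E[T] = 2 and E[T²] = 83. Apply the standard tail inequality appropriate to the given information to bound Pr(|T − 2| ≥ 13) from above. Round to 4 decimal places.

The first two moments determine the variance, so Chebyshev's inequality is the sharpest standard bound available.
Var(T) = E[T²] − (E[T])² = 83 − 4 = 79.
Chebyshev's inequality: Pr(|T − μ| ≥ t) ≤ Var(T)/t² = 79/169 = 0.4675.

0.4675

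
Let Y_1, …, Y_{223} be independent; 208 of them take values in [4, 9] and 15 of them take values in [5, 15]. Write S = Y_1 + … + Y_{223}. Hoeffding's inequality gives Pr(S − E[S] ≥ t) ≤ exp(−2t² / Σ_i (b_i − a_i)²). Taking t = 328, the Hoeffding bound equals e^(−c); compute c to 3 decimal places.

32.115

Σ(b_i − a_i)² = 208·5² + 15·10² = 6700.
c = 2t² / 6700 = 2·328² / 6700 = 32.1146.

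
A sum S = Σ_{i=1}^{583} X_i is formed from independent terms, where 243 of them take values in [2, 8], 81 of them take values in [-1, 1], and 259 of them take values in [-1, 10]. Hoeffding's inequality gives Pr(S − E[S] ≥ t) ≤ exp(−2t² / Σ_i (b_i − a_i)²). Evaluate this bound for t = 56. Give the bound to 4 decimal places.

Σ(b_i − a_i)² = 243·6² + 81·2² + 259·11² = 40411.
Exponent = 2·56² / 40411 = 0.15521.
Bound = exp(−0.15521) = 0.85624.

0.8562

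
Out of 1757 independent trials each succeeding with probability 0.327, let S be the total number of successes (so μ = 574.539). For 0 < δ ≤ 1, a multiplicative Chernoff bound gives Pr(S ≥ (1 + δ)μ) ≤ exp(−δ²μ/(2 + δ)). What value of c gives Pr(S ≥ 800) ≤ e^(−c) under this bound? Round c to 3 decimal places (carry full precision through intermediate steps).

36.982

Write 800 = (1 + δ)μ, so δ = 800/574.539 − 1 = 0.3924207…
Then the exponent is δ²μ/(2 + δ) = (800 − μ)² / (μ·(2 + δ)) = 36.981608.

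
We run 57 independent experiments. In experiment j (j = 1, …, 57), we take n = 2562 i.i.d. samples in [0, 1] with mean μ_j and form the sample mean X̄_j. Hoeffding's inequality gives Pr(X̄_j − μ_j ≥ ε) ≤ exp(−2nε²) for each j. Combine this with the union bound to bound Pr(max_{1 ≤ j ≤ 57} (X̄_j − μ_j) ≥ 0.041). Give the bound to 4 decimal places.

0.0104

Per-experiment Hoeffding bound: exp(−2·2562·0.041²) = exp(−8.61344) = 0.00018165.
Union bound over 57 events: 57·0.00018165 = 0.01035.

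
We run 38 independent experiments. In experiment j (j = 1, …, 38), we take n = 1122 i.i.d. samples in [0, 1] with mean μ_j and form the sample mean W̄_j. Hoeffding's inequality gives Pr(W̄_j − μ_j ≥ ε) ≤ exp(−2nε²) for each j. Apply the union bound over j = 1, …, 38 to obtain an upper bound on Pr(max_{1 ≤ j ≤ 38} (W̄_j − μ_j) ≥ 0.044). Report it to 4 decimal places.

Per-experiment Hoeffding bound: exp(−2·1122·0.044²) = exp(−4.34438) = 0.01298.
Union bound over 38 events: 38·0.01298 = 0.49322.

0.4932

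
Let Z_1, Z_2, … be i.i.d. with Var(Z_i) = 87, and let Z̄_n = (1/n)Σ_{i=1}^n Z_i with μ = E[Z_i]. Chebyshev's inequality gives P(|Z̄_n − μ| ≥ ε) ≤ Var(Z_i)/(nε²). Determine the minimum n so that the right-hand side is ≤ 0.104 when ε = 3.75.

Require 87/(n·3.75²) ≤ 0.104, i.e. n ≥ 87/(0.104·3.75²) = 59.487.
The smallest integer n is 60.

60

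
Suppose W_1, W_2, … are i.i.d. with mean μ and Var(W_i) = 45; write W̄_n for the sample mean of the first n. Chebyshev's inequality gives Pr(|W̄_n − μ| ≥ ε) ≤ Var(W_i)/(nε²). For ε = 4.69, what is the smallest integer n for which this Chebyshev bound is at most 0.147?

14

Require 45/(n·4.69²) ≤ 0.147, i.e. n ≥ 45/(0.147·4.69²) = 13.917.
The smallest integer n is 14.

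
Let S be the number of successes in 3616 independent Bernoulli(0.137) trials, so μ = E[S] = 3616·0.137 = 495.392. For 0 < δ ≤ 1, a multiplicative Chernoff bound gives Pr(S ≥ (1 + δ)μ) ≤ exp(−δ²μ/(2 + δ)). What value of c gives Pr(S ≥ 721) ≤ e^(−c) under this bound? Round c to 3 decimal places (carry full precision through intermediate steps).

41.844

Write 721 = (1 + δ)μ, so δ = 721/495.392 − 1 = 0.4554131…
Then the exponent is δ²μ/(2 + δ) = (721 − μ)² / (μ·(2 + δ)) = 41.844216.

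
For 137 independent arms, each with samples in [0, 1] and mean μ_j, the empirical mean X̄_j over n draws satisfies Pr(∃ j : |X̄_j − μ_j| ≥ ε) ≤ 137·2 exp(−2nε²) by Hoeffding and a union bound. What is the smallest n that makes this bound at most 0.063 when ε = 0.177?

134

Need 2·137·exp(−2nε²) ≤ 0.063, i.e. exp(−2nε²) ≤ 0.063/274.
So 2nε² ≥ ln(274/0.063) = 8.377749.
Hence n ≥ 8.377749/(2·0.177²) = 133.706.
The smallest integer n is 134.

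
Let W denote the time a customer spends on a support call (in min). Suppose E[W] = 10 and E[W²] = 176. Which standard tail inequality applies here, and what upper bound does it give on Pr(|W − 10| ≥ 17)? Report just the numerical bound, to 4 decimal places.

The first two moments determine the variance, so Chebyshev's inequality is the sharpest standard bound available.
Var(W) = E[W²] − (E[W])² = 176 − 100 = 76.
Chebyshev's inequality: Pr(|W − μ| ≥ t) ≤ Var(W)/t² = 76/289 = 0.2630.

0.2630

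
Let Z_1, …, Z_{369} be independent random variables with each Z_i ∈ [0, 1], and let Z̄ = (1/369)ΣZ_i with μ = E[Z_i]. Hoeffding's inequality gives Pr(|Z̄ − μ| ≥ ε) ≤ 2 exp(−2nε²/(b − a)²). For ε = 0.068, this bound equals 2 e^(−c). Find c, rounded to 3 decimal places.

c = 2nε²/(b − a)² = 2·369·0.068² / 1² = 3.4125.

3.413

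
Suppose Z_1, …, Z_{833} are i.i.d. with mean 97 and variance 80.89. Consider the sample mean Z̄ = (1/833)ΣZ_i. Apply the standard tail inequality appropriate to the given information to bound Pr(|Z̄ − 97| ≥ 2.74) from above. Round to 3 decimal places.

With mean and variance of each term known, Chebyshev's inequality bounds the deviation of the sum (or sample mean).
Var(Z̄) = Var(Z_i)/n = 80.89/833 = 0.097107.
Chebyshev: Pr(|Z̄ − 97| ≥ 2.74) ≤ Var(Z̄)/(2.74)² = 80.89/(833·2.74²) = 0.0129.

0.013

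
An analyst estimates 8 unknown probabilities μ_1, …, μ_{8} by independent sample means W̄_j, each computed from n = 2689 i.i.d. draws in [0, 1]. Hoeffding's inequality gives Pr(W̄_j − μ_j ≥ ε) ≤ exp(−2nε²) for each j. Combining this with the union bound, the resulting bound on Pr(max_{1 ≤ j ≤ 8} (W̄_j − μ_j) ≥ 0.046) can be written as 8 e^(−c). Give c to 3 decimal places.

11.380

Union bound over the 8 events: Pr(max_{1 ≤ j ≤ 8} (W̄_j − μ_j) ≥ 0.046) ≤ 8·exp(−2nε²) = 8 exp(−2·2689·0.046²).
So c = 2·2689·0.046² = 11.3798.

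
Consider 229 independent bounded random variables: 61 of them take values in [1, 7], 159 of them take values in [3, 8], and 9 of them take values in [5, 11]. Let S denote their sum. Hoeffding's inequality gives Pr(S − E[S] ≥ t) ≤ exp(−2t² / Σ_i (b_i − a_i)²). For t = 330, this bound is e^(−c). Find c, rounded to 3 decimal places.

Σ(b_i − a_i)² = 61·6² + 159·5² + 9·6² = 6495.
c = 2t² / 6495 = 2·330² / 6495 = 33.5335.

33.533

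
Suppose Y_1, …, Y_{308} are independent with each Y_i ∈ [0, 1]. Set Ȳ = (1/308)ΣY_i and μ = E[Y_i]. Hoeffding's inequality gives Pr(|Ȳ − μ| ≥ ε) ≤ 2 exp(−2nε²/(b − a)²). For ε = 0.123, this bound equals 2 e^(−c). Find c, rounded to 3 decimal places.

c = 2nε²/(b − a)² = 2·308·0.123² / 1² = 9.3195.

9.319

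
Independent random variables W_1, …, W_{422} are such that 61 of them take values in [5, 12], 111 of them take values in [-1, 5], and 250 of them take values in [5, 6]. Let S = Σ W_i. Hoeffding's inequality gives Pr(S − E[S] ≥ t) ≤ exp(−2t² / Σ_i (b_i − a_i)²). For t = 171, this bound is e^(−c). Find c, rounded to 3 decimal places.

8.083

Σ(b_i − a_i)² = 61·7² + 111·6² + 250·1² = 7235.
c = 2t² / 7235 = 2·171² / 7235 = 8.0832.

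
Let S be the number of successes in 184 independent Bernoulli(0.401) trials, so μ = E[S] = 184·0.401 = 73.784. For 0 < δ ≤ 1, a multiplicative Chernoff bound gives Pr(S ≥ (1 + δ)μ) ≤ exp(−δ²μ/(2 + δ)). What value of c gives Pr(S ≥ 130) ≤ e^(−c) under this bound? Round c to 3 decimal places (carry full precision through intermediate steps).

15.508

Write 130 = (1 + δ)μ, so δ = 130/73.784 − 1 = 0.7618996…
Then the exponent is δ²μ/(2 + δ) = (130 − μ)² / (μ·(2 + δ)) = 15.507786.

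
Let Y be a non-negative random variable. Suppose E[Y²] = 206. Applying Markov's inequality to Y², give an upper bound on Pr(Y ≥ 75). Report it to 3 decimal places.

0.037

Since Y ≥ 0, the event {Y ≥ 75} is the same as {Y² ≥ 5625}.
Markov's inequality applied to Y² gives Pr(Y² ≥ 5625) ≤ E[Y²]/5625 = 206/5625 = 0.0366.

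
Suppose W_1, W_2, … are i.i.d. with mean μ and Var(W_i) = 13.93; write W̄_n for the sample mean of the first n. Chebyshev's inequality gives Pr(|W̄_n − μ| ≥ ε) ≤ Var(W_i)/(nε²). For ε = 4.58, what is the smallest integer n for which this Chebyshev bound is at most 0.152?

Require 13.93/(n·4.58²) ≤ 0.152, i.e. n ≥ 13.93/(0.152·4.58²) = 4.369.
The smallest integer n is 5.

5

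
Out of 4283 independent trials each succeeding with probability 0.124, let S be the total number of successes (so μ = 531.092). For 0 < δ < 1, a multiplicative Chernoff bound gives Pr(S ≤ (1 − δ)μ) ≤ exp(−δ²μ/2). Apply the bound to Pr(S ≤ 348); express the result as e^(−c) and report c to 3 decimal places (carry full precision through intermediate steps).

Write 348 = (1 − δ)μ, so δ = 1 − 348/531.092 = 0.3447463…
Then the exponent is δ²μ/2 = (μ − 348)²/(2μ) = 31.560144.

31.560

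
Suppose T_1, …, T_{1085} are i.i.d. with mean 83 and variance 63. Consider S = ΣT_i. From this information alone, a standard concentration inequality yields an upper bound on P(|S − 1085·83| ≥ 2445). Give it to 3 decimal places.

With mean and variance of each term known, Chebyshev's inequality bounds the deviation of the sum (or sample mean).
Var(S) = n·Var(T_i) = 1085·63 = 68355.
Chebyshev: P(|S − 1085·83| ≥ 2445) ≤ Var(S)/2445² = 68355/5978025 = 0.0114.

0.011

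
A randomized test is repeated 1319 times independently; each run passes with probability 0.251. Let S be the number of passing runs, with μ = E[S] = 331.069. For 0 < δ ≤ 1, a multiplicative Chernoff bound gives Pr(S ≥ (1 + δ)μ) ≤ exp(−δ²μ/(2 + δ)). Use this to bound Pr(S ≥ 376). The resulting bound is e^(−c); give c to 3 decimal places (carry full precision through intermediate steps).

Write 376 = (1 + δ)μ, so δ = 376/331.069 − 1 = 0.1357149…
Then the exponent is δ²μ/(2 + δ) = (376 − μ)² / (μ·(2 + δ)) = 2.855159.

2.855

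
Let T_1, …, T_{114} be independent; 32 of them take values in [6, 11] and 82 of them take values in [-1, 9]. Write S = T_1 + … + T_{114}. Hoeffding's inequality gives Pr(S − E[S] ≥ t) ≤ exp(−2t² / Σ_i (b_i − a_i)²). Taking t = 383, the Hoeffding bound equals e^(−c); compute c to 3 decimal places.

Σ(b_i − a_i)² = 32·5² + 82·10² = 9000.
c = 2t² / 9000 = 2·383² / 9000 = 32.5976.

32.598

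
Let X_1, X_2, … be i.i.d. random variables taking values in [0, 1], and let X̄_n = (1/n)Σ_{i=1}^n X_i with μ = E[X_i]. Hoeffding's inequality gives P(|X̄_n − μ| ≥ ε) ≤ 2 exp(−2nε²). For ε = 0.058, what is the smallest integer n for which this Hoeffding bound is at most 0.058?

527

Require 2·exp(−2nε²) ≤ 0.058, i.e. 2nε² ≥ ln(2/0.058) = 3.540459.
So n ≥ 3.540459 / (2·0.058²) = 526.228.
The smallest integer n is 527.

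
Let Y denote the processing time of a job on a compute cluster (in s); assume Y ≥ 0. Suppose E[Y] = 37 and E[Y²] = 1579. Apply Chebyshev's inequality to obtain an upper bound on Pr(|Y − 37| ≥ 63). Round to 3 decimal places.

0.053

Var(Y) = E[Y²] − (E[Y])² = 1579 − 1369 = 210.
Chebyshev's inequality: Pr(|Y − μ| ≥ t) ≤ Var(Y)/t² = 210/3969 = 0.0529.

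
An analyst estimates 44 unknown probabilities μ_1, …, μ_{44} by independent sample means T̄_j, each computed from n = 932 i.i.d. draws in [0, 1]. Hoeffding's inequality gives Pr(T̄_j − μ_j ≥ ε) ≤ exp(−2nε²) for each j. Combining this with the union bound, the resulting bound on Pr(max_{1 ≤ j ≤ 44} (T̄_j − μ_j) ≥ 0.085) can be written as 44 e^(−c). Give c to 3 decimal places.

Union bound over the 44 events: Pr(max_{1 ≤ j ≤ 44} (T̄_j − μ_j) ≥ 0.085) ≤ 44·exp(−2nε²) = 44 exp(−2·932·0.085²).
So c = 2·932·0.085² = 13.4674.

13.467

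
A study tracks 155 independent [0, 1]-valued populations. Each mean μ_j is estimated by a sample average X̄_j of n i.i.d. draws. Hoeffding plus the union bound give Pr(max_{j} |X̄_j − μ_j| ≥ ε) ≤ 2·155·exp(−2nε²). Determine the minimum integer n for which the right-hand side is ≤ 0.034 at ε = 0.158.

183

Need 2·155·exp(−2nε²) ≤ 0.034, i.e. exp(−2nε²) ≤ 0.034/310.
So 2nε² ≥ ln(310/0.034) = 9.117967.
Hence n ≥ 9.117967/(2·0.158²) = 182.622.
The smallest integer n is 183.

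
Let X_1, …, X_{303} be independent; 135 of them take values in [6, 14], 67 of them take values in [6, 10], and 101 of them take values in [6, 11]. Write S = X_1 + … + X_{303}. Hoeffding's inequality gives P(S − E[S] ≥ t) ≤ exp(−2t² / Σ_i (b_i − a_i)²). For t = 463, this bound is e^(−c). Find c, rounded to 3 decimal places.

Σ(b_i − a_i)² = 135·8² + 67·4² + 101·5² = 12237.
c = 2t² / 12237 = 2·463² / 12237 = 35.0362.

35.036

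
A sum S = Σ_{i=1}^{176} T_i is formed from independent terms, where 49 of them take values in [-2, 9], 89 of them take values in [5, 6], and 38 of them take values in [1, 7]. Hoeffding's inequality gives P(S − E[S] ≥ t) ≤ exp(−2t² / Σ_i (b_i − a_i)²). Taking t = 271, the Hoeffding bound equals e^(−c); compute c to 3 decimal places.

Σ(b_i − a_i)² = 49·11² + 89·1² + 38·6² = 7386.
c = 2t² / 7386 = 2·271² / 7386 = 19.8865.

19.887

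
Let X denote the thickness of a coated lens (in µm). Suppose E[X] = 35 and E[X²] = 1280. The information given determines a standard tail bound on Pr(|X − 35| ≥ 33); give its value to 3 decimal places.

The first two moments determine the variance, so Chebyshev's inequality is the sharpest standard bound available.
Var(X) = E[X²] − (E[X])² = 1280 − 1225 = 55.
Chebyshev's inequality: Pr(|X − μ| ≥ t) ≤ Var(X)/t² = 55/1089 = 0.0505.

0.051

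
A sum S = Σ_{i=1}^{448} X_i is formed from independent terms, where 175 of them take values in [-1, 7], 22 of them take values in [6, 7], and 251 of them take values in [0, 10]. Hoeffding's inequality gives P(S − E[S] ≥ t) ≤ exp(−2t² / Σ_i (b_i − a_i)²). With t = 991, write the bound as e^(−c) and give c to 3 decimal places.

54.076

Σ(b_i − a_i)² = 175·8² + 22·1² + 251·10² = 36322.
c = 2t² / 36322 = 2·991² / 36322 = 54.0764.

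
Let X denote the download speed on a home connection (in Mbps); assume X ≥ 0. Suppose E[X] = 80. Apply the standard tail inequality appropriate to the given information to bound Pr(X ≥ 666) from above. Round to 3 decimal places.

0.120

Only the mean of a non-negative variable is known, so Markov's inequality is the applicable tail bound.
Markov's inequality: for a non-negative random variable, Pr(X ≥ a) ≤ E[X]/a.
Here E[X] = 80 and a = 666, so the bound is 80/666 = 0.1201.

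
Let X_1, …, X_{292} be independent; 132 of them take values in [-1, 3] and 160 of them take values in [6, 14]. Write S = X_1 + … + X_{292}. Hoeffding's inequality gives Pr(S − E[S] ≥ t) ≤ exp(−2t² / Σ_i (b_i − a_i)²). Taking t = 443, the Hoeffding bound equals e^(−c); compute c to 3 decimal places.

Σ(b_i − a_i)² = 132·4² + 160·8² = 12352.
c = 2t² / 12352 = 2·443² / 12352 = 31.7761.

31.776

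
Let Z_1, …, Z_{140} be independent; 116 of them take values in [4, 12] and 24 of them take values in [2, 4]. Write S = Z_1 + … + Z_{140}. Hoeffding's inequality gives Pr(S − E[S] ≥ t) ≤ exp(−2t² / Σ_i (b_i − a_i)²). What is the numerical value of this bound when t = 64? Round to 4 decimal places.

0.3364

Σ(b_i − a_i)² = 116·8² + 24·2² = 7520.
Exponent = 2·64² / 7520 = 1.08936.
Bound = exp(−1.08936) = 0.33643.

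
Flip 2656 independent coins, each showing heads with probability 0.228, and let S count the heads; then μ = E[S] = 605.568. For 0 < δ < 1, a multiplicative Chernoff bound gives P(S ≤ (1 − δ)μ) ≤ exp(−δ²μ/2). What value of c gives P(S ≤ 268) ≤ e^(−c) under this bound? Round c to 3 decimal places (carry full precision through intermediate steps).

94.087

Write 268 = (1 − δ)μ, so δ = 1 − 268/605.568 = 0.5574403…
Then the exponent is δ²μ/2 = (μ − 268)²/(2μ) = 94.087001.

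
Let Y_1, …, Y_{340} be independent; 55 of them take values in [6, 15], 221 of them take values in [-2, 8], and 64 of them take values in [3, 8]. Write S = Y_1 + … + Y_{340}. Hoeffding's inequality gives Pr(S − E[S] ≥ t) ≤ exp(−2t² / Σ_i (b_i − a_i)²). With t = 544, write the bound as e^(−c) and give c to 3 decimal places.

Σ(b_i − a_i)² = 55·9² + 221·10² + 64·5² = 28155.
c = 2t² / 28155 = 2·544² / 28155 = 21.0219.

21.022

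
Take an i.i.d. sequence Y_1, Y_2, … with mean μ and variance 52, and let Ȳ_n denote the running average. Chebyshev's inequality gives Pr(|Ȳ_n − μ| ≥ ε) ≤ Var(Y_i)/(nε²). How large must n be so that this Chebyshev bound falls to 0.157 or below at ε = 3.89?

22

Require 52/(n·3.89²) ≤ 0.157, i.e. n ≥ 52/(0.157·3.89²) = 21.888.
The smallest integer n is 22.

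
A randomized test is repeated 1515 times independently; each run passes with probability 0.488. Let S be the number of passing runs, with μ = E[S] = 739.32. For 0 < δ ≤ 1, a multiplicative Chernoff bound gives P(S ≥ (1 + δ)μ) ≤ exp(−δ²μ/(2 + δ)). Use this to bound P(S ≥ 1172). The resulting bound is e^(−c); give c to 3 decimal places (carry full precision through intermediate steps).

Write 1172 = (1 + δ)μ, so δ = 1172/739.32 − 1 = 0.5852405…
Then the exponent is δ²μ/(2 + δ) = (1172 − μ)² / (μ·(2 + δ)) = 97.949052.

97.949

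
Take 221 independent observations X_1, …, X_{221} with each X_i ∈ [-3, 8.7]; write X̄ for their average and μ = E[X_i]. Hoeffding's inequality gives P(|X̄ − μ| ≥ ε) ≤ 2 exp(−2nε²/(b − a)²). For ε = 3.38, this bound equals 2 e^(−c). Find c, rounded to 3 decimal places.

36.888

c = 2nε²/(b − a)² = 2·221·3.38² / 11.7² = 36.8879.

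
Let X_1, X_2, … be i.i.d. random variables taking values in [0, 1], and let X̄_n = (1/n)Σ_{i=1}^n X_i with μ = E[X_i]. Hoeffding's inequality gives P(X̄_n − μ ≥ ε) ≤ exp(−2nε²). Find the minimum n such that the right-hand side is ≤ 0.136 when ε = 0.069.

210

Require exp(−2nε²) ≤ 0.136, i.e. 2nε² ≥ ln(1/0.136) = 1.995100.
So n ≥ 1.995100 / (2·0.069²) = 209.525.
The smallest integer n is 210.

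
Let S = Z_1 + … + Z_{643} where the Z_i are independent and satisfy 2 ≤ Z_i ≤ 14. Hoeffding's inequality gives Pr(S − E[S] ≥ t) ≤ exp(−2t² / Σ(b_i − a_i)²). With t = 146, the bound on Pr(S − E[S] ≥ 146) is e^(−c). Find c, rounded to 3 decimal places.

0.460

Σ(b_i − a_i)² = 643·(12)² = 92592.
c = 2t²/92592 = 2·146²/92592 = 0.4604.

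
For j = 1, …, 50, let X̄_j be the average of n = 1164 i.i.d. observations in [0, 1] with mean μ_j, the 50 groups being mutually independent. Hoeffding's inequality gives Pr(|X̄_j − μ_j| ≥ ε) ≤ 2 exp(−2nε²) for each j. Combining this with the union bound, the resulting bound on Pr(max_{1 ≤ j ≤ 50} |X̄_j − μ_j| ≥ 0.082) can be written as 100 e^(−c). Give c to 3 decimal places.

15.653

Union bound over the 50 events: Pr(max_{1 ≤ j ≤ 50} |X̄_j − μ_j| ≥ 0.082) ≤ 50·2·exp(−2nε²) = 100 exp(−2·1164·0.082²).
So c = 2·1164·0.082² = 15.6535.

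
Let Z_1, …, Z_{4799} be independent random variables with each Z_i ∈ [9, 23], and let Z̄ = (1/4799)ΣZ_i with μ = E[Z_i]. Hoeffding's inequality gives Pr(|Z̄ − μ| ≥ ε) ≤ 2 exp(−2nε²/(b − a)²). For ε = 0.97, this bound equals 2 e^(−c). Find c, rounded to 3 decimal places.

c = 2nε²/(b − a)² = 2·4799·0.97² / 14² = 46.0753.

46.075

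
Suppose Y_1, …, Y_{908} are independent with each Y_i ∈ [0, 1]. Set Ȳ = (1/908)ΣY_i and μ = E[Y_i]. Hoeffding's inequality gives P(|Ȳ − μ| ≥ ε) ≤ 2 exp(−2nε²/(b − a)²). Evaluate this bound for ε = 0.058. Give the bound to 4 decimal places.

Exponent: 2nε²/(b − a)² = 2·908·0.058² / 1² = 6.10902.
Bound = 2·exp(−6.10902) = 0.00445.

0.0044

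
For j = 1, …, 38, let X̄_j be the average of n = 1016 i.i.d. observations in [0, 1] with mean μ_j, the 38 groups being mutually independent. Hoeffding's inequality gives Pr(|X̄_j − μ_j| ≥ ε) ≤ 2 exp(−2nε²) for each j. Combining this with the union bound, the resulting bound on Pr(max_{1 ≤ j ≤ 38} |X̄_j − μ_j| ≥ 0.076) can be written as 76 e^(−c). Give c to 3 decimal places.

Union bound over the 38 events: Pr(max_{1 ≤ j ≤ 38} |X̄_j − μ_j| ≥ 0.076) ≤ 38·2·exp(−2nε²) = 76 exp(−2·1016·0.076²).
So c = 2·1016·0.076² = 11.7368.

11.737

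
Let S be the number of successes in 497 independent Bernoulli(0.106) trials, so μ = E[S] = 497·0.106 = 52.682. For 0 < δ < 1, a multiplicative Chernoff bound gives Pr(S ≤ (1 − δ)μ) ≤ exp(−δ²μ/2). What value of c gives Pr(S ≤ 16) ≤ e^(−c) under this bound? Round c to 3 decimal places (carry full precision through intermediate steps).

Write 16 = (1 − δ)μ, so δ = 1 − 16/52.682 = 0.696291…
Then the exponent is δ²μ/2 = (μ − 16)²/(2μ) = 12.770672.

12.771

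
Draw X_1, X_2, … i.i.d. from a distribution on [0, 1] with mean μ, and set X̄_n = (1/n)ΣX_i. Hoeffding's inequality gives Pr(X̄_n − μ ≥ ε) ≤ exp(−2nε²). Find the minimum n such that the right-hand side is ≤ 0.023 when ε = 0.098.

Require exp(−2nε²) ≤ 0.023, i.e. 2nε² ≥ ln(1/0.023) = 3.772261.
So n ≥ 3.772261 / (2·0.098²) = 196.390.
The smallest integer n is 197.

197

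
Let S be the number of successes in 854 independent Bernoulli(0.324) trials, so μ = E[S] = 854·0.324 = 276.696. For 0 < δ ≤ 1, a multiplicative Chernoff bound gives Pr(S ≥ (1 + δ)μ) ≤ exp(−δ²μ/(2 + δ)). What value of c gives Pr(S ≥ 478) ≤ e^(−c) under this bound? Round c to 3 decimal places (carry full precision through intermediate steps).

Write 478 = (1 + δ)μ, so δ = 478/276.696 − 1 = 0.7275277…
Then the exponent is δ²μ/(2 + δ) = (478 − μ)² / (μ·(2 + δ)) = 53.694866.

53.695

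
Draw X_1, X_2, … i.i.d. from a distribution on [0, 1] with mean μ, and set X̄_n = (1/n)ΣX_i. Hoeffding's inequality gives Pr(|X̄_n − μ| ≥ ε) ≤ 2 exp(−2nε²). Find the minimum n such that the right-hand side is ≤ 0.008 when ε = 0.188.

79

Require 2·exp(−2nε²) ≤ 0.008, i.e. 2nε² ≥ ln(2/0.008) = 5.521461.
So n ≥ 5.521461 / (2·0.188²) = 78.110.
The smallest integer n is 79.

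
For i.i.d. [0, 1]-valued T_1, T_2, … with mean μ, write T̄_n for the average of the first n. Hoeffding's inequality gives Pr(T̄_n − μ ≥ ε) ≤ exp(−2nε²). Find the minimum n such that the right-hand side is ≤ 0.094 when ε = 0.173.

40

Require exp(−2nε²) ≤ 0.094, i.e. 2nε² ≥ ln(1/0.094) = 2.364460.
So n ≥ 2.364460 / (2·0.173²) = 39.501.
The smallest integer n is 40.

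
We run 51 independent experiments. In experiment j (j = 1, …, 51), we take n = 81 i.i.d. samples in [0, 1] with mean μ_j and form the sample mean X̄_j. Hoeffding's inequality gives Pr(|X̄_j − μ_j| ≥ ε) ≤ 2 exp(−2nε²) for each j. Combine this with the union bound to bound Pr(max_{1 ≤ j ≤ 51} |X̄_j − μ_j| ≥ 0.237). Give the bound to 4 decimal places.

0.0114

Per-experiment Hoeffding bound: 2·exp(−2·81·0.237²) = 2·exp(−9.09938) = 0.00022347.
Union bound over 51 events: 51·0.00022347 = 0.01140.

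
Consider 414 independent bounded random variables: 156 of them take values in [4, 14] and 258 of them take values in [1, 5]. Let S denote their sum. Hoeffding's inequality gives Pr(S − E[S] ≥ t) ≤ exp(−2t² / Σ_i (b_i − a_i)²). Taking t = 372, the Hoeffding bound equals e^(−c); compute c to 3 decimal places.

Σ(b_i − a_i)² = 156·10² + 258·4² = 19728.
c = 2t² / 19728 = 2·372² / 19728 = 14.0292.

14.029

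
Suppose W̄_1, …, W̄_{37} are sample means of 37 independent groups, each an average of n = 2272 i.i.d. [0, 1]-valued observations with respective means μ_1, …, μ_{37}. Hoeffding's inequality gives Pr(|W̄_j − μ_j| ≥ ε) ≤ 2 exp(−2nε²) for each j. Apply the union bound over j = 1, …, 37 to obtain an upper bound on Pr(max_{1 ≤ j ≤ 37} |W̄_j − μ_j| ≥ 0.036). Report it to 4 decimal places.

0.2050

Per-experiment Hoeffding bound: 2·exp(−2·2272·0.036²) = 2·exp(−5.88902) = 0.0055394.
Union bound over 37 events: 37·0.0055394 = 0.20496.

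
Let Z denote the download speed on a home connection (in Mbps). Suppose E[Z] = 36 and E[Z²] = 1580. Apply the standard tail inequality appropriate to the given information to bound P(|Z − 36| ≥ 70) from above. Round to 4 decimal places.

The first two moments determine the variance, so Chebyshev's inequality is the sharpest standard bound available.
Var(Z) = E[Z²] − (E[Z])² = 1580 − 1296 = 284.
Chebyshev's inequality: P(|Z − μ| ≥ t) ≤ Var(Z)/t² = 284/4900 = 0.0580.

0.0580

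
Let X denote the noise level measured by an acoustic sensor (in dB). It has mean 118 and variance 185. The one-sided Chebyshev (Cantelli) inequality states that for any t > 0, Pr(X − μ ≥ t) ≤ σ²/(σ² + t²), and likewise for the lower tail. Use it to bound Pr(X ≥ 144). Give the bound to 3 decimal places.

Here σ² = 185 and t = 26, so σ² + t² = 861.
Cantelli's bound: 185/861 = 0.2149.

0.215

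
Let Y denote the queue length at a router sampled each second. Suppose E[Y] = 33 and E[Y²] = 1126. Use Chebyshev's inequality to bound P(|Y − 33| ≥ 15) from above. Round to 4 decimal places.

Var(Y) = E[Y²] − (E[Y])² = 1126 − 1089 = 37.
Chebyshev's inequality: P(|Y − μ| ≥ t) ≤ Var(Y)/t² = 37/225 = 0.1644.

0.1644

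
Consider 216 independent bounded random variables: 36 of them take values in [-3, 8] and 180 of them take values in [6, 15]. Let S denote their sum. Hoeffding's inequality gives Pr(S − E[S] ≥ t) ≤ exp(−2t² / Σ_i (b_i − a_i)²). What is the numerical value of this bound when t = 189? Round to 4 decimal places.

0.0230

Σ(b_i − a_i)² = 36·11² + 180·9² = 18936.
Exponent = 2·189² / 18936 = 3.77281.
Bound = exp(−3.77281) = 0.02299.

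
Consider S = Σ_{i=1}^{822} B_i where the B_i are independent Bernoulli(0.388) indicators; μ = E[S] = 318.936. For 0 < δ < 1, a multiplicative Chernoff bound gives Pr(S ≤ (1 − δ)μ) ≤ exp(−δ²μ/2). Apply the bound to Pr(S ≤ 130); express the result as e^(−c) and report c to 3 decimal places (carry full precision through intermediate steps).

Write 130 = (1 − δ)μ, so δ = 1 − 130/318.936 = 0.5923947…
Then the exponent is δ²μ/2 = (μ − 130)²/(2μ) = 55.962344.

55.962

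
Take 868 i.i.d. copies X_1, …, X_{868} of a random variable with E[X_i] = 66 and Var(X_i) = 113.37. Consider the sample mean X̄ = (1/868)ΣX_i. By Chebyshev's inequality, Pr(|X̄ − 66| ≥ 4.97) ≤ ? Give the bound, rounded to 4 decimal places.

0.0053

Var(X̄) = Var(X_i)/n = 113.37/868 = 0.13061.
Chebyshev: Pr(|X̄ − 66| ≥ 4.97) ≤ Var(X̄)/(4.97)² = 113.37/(868·4.97²) = 0.0053.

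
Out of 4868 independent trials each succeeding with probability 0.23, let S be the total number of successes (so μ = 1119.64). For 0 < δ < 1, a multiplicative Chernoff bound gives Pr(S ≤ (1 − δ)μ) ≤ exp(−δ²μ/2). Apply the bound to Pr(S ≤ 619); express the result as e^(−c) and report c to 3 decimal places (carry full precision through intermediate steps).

Write 619 = (1 − δ)μ, so δ = 1 − 619/1119.64 = 0.4471437…
Then the exponent is δ²μ/2 = (μ − 619)²/(2μ) = 111.929017.

111.929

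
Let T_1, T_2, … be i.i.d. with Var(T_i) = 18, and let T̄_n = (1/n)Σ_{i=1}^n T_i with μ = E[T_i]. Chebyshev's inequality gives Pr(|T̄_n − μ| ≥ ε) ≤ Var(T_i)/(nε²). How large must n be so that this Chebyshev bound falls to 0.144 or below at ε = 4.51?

Require 18/(n·4.51²) ≤ 0.144, i.e. n ≥ 18/(0.144·4.51²) = 6.145.
The smallest integer n is 7.

7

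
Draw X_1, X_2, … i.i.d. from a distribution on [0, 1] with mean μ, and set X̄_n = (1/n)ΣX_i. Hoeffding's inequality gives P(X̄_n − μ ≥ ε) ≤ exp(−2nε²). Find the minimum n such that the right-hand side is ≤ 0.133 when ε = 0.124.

Require exp(−2nε²) ≤ 0.133, i.e. 2nε² ≥ ln(1/0.133) = 2.017406.
So n ≥ 2.017406 / (2·0.124²) = 65.602.
The smallest integer n is 66.

66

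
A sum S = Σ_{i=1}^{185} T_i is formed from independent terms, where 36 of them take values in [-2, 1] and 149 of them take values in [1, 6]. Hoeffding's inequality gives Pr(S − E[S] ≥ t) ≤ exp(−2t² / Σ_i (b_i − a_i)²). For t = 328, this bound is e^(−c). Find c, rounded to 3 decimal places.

Σ(b_i − a_i)² = 36·3² + 149·5² = 4049.
c = 2t² / 4049 = 2·328² / 4049 = 53.1410.

53.141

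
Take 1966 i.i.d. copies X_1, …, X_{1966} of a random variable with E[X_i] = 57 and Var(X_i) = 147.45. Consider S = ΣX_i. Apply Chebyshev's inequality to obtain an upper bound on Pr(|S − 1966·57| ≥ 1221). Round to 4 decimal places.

Var(S) = n·Var(X_i) = 1966·147.45 = 289886.7.
Chebyshev: Pr(|S − 1966·57| ≥ 1221) ≤ Var(S)/1221² = 289886.7/1490841 = 0.1944.

0.1944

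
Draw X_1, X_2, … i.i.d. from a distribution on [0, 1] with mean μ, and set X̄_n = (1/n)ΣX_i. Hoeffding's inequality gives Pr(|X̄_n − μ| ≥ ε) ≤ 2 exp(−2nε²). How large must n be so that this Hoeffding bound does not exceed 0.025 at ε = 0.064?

Require 2·exp(−2nε²) ≤ 0.025, i.e. 2nε² ≥ ln(2/0.025) = 4.382027.
So n ≥ 4.382027 / (2·0.064²) = 534.915.
The smallest integer n is 535.

535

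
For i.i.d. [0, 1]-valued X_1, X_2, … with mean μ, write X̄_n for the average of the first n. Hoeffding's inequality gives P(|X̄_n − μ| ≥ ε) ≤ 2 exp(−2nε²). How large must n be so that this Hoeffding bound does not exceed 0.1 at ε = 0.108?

Require 2·exp(−2nε²) ≤ 0.1, i.e. 2nε² ≥ ln(2/0.1) = 2.995732.
So n ≥ 2.995732 / (2·0.108²) = 128.418.
The smallest integer n is 129.

129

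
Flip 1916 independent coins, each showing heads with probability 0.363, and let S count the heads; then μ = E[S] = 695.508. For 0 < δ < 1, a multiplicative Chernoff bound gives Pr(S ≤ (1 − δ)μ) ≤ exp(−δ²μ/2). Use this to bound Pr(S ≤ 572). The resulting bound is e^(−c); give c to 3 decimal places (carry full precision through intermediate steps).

Write 572 = (1 − δ)μ, so δ = 1 − 572/695.508 = 0.1775796…
Then the exponent is δ²μ/2 = (μ − 572)²/(2μ) = 10.966248.

10.966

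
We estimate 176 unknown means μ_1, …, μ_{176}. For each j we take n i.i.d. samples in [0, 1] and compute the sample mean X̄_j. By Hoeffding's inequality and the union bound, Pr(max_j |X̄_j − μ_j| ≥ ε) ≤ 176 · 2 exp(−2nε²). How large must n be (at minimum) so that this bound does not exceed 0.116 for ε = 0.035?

3273

Need 2·176·exp(−2nε²) ≤ 0.116, i.e. exp(−2nε²) ≤ 0.116/352.
So 2nε² ≥ ln(352/0.116) = 8.017796.
Hence n ≥ 8.017796/(2·0.035²) = 3272.570.
The smallest integer n is 3273.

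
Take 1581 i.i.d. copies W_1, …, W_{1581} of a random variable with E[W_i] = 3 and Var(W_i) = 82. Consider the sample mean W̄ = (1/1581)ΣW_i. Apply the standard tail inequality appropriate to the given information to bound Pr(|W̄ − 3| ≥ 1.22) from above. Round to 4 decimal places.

With mean and variance of each term known, Chebyshev's inequality bounds the deviation of the sum (or sample mean).
Var(W̄) = Var(W_i)/n = 82/1581 = 0.051866.
Chebyshev: Pr(|W̄ − 3| ≥ 1.22) ≤ Var(W̄)/(1.22)² = 82/(1581·1.22²) = 0.0348.

0.0348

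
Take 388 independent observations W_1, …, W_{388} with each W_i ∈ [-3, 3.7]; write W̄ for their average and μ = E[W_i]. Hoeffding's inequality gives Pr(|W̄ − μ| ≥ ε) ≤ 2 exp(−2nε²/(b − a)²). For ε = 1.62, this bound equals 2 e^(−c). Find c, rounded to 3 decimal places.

c = 2nε²/(b − a)² = 2·388·1.62² / 6.7² = 45.3672.

45.367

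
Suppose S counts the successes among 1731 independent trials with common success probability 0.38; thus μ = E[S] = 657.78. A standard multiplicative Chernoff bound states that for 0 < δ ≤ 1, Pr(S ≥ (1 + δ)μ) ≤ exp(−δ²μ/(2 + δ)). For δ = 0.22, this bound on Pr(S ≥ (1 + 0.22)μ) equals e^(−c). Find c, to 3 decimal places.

c = δ²μ/(2 + δ) = 0.22²·657.78/(2 + 0.22) = 14.3408.

14.341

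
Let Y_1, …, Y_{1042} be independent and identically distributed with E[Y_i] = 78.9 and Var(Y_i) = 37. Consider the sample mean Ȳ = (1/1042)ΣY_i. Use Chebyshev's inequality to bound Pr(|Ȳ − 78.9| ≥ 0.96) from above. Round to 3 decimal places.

Var(Ȳ) = Var(Y_i)/n = 37/1042 = 0.035509.
Chebyshev: Pr(|Ȳ − 78.9| ≥ 0.96) ≤ Var(Ȳ)/(0.96)² = 37/(1042·0.96²) = 0.0385.

0.039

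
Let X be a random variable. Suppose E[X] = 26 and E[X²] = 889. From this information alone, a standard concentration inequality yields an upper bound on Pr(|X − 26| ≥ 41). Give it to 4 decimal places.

The first two moments determine the variance, so Chebyshev's inequality is the sharpest standard bound available.
Var(X) = E[X²] − (E[X])² = 889 − 676 = 213.
Chebyshev's inequality: Pr(|X − μ| ≥ t) ≤ Var(X)/t² = 213/1681 = 0.1267.

0.1267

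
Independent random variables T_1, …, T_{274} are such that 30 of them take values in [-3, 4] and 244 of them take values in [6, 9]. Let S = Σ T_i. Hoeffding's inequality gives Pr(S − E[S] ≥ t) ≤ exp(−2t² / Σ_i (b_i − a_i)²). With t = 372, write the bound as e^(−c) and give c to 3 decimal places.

Σ(b_i − a_i)² = 30·7² + 244·3² = 3666.
c = 2t² / 3666 = 2·372² / 3666 = 75.4959.

75.496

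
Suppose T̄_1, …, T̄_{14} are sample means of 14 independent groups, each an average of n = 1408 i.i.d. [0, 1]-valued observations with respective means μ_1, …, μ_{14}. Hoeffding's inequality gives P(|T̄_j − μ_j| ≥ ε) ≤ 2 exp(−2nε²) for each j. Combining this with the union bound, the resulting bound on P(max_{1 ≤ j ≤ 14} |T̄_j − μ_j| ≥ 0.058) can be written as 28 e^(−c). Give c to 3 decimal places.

Union bound over the 14 events: P(max_{1 ≤ j ≤ 14} |T̄_j − μ_j| ≥ 0.058) ≤ 14·2·exp(−2nε²) = 28 exp(−2·1408·0.058²).
So c = 2·1408·0.058² = 9.4730.

9.473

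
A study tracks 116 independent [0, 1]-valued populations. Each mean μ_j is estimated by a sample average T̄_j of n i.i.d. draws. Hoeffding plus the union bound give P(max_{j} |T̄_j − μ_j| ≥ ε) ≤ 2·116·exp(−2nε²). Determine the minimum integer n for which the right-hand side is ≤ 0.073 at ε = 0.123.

267

Need 2·116·exp(−2nε²) ≤ 0.073, i.e. exp(−2nε²) ≤ 0.073/232.
So 2nε² ≥ ln(232/0.073) = 8.064033.
Hence n ≥ 8.064033/(2·0.123²) = 266.509.
The smallest integer n is 267.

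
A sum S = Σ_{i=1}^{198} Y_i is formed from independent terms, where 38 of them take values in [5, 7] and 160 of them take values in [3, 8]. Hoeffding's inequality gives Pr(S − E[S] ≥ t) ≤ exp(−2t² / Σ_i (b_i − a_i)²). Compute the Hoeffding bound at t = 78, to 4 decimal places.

Σ(b_i − a_i)² = 38·2² + 160·5² = 4152.
Exponent = 2·78² / 4152 = 2.93064.
Bound = exp(−2.93064) = 0.05336.

0.0534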